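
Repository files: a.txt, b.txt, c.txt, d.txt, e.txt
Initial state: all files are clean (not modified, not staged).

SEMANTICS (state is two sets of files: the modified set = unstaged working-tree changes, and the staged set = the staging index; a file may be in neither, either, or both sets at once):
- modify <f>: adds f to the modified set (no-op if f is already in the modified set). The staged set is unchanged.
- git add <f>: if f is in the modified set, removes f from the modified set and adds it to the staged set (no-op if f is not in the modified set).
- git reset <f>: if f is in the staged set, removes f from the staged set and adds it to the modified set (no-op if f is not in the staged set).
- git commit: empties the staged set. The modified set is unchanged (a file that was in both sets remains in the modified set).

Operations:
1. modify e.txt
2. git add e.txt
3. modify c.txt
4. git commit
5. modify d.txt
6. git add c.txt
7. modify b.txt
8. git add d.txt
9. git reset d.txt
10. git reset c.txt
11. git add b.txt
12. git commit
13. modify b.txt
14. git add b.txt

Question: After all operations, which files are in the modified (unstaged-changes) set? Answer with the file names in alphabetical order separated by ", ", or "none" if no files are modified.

After op 1 (modify e.txt): modified={e.txt} staged={none}
After op 2 (git add e.txt): modified={none} staged={e.txt}
After op 3 (modify c.txt): modified={c.txt} staged={e.txt}
After op 4 (git commit): modified={c.txt} staged={none}
After op 5 (modify d.txt): modified={c.txt, d.txt} staged={none}
After op 6 (git add c.txt): modified={d.txt} staged={c.txt}
After op 7 (modify b.txt): modified={b.txt, d.txt} staged={c.txt}
After op 8 (git add d.txt): modified={b.txt} staged={c.txt, d.txt}
After op 9 (git reset d.txt): modified={b.txt, d.txt} staged={c.txt}
After op 10 (git reset c.txt): modified={b.txt, c.txt, d.txt} staged={none}
After op 11 (git add b.txt): modified={c.txt, d.txt} staged={b.txt}
After op 12 (git commit): modified={c.txt, d.txt} staged={none}
After op 13 (modify b.txt): modified={b.txt, c.txt, d.txt} staged={none}
After op 14 (git add b.txt): modified={c.txt, d.txt} staged={b.txt}

Answer: c.txt, d.txt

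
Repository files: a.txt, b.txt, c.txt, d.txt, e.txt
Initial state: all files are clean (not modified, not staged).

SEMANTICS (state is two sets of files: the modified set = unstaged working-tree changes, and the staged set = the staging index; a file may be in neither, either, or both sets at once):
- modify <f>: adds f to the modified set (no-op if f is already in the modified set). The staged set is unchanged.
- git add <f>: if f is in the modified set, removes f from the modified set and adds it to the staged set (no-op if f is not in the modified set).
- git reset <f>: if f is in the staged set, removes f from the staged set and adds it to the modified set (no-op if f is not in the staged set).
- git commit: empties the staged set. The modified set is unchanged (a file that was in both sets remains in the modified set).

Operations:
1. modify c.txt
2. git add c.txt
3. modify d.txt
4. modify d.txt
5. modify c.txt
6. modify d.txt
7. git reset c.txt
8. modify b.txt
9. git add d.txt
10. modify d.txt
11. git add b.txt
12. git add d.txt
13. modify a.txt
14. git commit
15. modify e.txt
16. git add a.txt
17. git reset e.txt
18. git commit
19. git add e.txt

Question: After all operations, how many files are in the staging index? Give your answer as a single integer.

After op 1 (modify c.txt): modified={c.txt} staged={none}
After op 2 (git add c.txt): modified={none} staged={c.txt}
After op 3 (modify d.txt): modified={d.txt} staged={c.txt}
After op 4 (modify d.txt): modified={d.txt} staged={c.txt}
After op 5 (modify c.txt): modified={c.txt, d.txt} staged={c.txt}
After op 6 (modify d.txt): modified={c.txt, d.txt} staged={c.txt}
After op 7 (git reset c.txt): modified={c.txt, d.txt} staged={none}
After op 8 (modify b.txt): modified={b.txt, c.txt, d.txt} staged={none}
After op 9 (git add d.txt): modified={b.txt, c.txt} staged={d.txt}
After op 10 (modify d.txt): modified={b.txt, c.txt, d.txt} staged={d.txt}
After op 11 (git add b.txt): modified={c.txt, d.txt} staged={b.txt, d.txt}
After op 12 (git add d.txt): modified={c.txt} staged={b.txt, d.txt}
After op 13 (modify a.txt): modified={a.txt, c.txt} staged={b.txt, d.txt}
After op 14 (git commit): modified={a.txt, c.txt} staged={none}
After op 15 (modify e.txt): modified={a.txt, c.txt, e.txt} staged={none}
After op 16 (git add a.txt): modified={c.txt, e.txt} staged={a.txt}
After op 17 (git reset e.txt): modified={c.txt, e.txt} staged={a.txt}
After op 18 (git commit): modified={c.txt, e.txt} staged={none}
After op 19 (git add e.txt): modified={c.txt} staged={e.txt}
Final staged set: {e.txt} -> count=1

Answer: 1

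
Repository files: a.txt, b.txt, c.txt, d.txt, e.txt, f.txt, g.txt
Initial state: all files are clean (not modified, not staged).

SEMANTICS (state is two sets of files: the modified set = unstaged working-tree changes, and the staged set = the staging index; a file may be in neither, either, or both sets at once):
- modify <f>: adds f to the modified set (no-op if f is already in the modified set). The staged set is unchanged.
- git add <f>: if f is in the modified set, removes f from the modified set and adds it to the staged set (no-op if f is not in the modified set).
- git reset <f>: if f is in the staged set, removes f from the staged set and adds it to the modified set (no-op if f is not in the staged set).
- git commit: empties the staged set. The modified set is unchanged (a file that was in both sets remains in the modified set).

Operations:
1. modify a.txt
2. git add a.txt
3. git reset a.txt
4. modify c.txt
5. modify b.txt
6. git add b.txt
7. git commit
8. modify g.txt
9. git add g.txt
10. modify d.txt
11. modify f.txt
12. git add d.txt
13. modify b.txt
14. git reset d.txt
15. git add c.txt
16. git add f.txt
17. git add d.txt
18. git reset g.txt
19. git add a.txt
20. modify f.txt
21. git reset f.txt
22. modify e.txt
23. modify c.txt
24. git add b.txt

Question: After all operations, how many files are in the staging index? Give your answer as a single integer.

Answer: 4

Derivation:
After op 1 (modify a.txt): modified={a.txt} staged={none}
After op 2 (git add a.txt): modified={none} staged={a.txt}
After op 3 (git reset a.txt): modified={a.txt} staged={none}
After op 4 (modify c.txt): modified={a.txt, c.txt} staged={none}
After op 5 (modify b.txt): modified={a.txt, b.txt, c.txt} staged={none}
After op 6 (git add b.txt): modified={a.txt, c.txt} staged={b.txt}
After op 7 (git commit): modified={a.txt, c.txt} staged={none}
After op 8 (modify g.txt): modified={a.txt, c.txt, g.txt} staged={none}
After op 9 (git add g.txt): modified={a.txt, c.txt} staged={g.txt}
After op 10 (modify d.txt): modified={a.txt, c.txt, d.txt} staged={g.txt}
After op 11 (modify f.txt): modified={a.txt, c.txt, d.txt, f.txt} staged={g.txt}
After op 12 (git add d.txt): modified={a.txt, c.txt, f.txt} staged={d.txt, g.txt}
After op 13 (modify b.txt): modified={a.txt, b.txt, c.txt, f.txt} staged={d.txt, g.txt}
After op 14 (git reset d.txt): modified={a.txt, b.txt, c.txt, d.txt, f.txt} staged={g.txt}
After op 15 (git add c.txt): modified={a.txt, b.txt, d.txt, f.txt} staged={c.txt, g.txt}
After op 16 (git add f.txt): modified={a.txt, b.txt, d.txt} staged={c.txt, f.txt, g.txt}
After op 17 (git add d.txt): modified={a.txt, b.txt} staged={c.txt, d.txt, f.txt, g.txt}
After op 18 (git reset g.txt): modified={a.txt, b.txt, g.txt} staged={c.txt, d.txt, f.txt}
After op 19 (git add a.txt): modified={b.txt, g.txt} staged={a.txt, c.txt, d.txt, f.txt}
After op 20 (modify f.txt): modified={b.txt, f.txt, g.txt} staged={a.txt, c.txt, d.txt, f.txt}
After op 21 (git reset f.txt): modified={b.txt, f.txt, g.txt} staged={a.txt, c.txt, d.txt}
After op 22 (modify e.txt): modified={b.txt, e.txt, f.txt, g.txt} staged={a.txt, c.txt, d.txt}
After op 23 (modify c.txt): modified={b.txt, c.txt, e.txt, f.txt, g.txt} staged={a.txt, c.txt, d.txt}
After op 24 (git add b.txt): modified={c.txt, e.txt, f.txt, g.txt} staged={a.txt, b.txt, c.txt, d.txt}
Final staged set: {a.txt, b.txt, c.txt, d.txt} -> count=4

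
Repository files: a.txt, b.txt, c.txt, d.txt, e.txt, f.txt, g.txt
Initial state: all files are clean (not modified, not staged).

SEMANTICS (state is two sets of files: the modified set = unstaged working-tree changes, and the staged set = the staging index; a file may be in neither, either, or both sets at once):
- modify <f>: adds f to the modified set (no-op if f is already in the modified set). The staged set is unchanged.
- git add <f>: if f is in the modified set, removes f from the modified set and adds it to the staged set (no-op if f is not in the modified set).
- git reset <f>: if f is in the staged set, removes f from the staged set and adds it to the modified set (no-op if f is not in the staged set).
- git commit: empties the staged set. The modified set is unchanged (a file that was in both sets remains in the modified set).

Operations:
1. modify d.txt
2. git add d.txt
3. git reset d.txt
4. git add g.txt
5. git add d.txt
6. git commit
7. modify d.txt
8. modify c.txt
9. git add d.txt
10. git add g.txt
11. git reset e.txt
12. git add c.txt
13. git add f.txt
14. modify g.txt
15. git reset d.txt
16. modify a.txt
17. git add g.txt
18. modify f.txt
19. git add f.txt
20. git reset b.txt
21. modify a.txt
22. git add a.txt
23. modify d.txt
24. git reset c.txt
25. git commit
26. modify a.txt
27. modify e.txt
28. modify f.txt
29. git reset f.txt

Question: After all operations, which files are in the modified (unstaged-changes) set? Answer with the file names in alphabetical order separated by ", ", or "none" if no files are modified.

Answer: a.txt, c.txt, d.txt, e.txt, f.txt

Derivation:
After op 1 (modify d.txt): modified={d.txt} staged={none}
After op 2 (git add d.txt): modified={none} staged={d.txt}
After op 3 (git reset d.txt): modified={d.txt} staged={none}
After op 4 (git add g.txt): modified={d.txt} staged={none}
After op 5 (git add d.txt): modified={none} staged={d.txt}
After op 6 (git commit): modified={none} staged={none}
After op 7 (modify d.txt): modified={d.txt} staged={none}
After op 8 (modify c.txt): modified={c.txt, d.txt} staged={none}
After op 9 (git add d.txt): modified={c.txt} staged={d.txt}
After op 10 (git add g.txt): modified={c.txt} staged={d.txt}
After op 11 (git reset e.txt): modified={c.txt} staged={d.txt}
After op 12 (git add c.txt): modified={none} staged={c.txt, d.txt}
After op 13 (git add f.txt): modified={none} staged={c.txt, d.txt}
After op 14 (modify g.txt): modified={g.txt} staged={c.txt, d.txt}
After op 15 (git reset d.txt): modified={d.txt, g.txt} staged={c.txt}
After op 16 (modify a.txt): modified={a.txt, d.txt, g.txt} staged={c.txt}
After op 17 (git add g.txt): modified={a.txt, d.txt} staged={c.txt, g.txt}
After op 18 (modify f.txt): modified={a.txt, d.txt, f.txt} staged={c.txt, g.txt}
After op 19 (git add f.txt): modified={a.txt, d.txt} staged={c.txt, f.txt, g.txt}
After op 20 (git reset b.txt): modified={a.txt, d.txt} staged={c.txt, f.txt, g.txt}
After op 21 (modify a.txt): modified={a.txt, d.txt} staged={c.txt, f.txt, g.txt}
After op 22 (git add a.txt): modified={d.txt} staged={a.txt, c.txt, f.txt, g.txt}
After op 23 (modify d.txt): modified={d.txt} staged={a.txt, c.txt, f.txt, g.txt}
After op 24 (git reset c.txt): modified={c.txt, d.txt} staged={a.txt, f.txt, g.txt}
After op 25 (git commit): modified={c.txt, d.txt} staged={none}
After op 26 (modify a.txt): modified={a.txt, c.txt, d.txt} staged={none}
After op 27 (modify e.txt): modified={a.txt, c.txt, d.txt, e.txt} staged={none}
After op 28 (modify f.txt): modified={a.txt, c.txt, d.txt, e.txt, f.txt} staged={none}
After op 29 (git reset f.txt): modified={a.txt, c.txt, d.txt, e.txt, f.txt} staged={none}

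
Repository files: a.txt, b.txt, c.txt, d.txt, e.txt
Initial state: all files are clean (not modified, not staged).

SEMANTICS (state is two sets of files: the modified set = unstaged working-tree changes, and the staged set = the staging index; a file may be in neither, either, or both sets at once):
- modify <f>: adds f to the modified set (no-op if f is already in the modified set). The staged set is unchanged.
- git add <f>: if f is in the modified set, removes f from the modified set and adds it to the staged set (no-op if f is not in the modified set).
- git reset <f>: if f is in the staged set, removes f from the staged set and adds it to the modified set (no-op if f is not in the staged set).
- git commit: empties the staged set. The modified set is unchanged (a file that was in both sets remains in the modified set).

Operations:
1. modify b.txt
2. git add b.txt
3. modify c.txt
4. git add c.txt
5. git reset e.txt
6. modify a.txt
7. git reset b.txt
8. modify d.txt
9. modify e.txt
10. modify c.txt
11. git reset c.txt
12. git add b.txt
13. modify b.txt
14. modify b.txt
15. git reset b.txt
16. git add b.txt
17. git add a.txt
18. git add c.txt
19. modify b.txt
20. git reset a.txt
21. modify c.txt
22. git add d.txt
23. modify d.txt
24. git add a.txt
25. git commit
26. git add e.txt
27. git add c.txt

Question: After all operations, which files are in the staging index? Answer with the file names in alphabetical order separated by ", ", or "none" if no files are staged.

After op 1 (modify b.txt): modified={b.txt} staged={none}
After op 2 (git add b.txt): modified={none} staged={b.txt}
After op 3 (modify c.txt): modified={c.txt} staged={b.txt}
After op 4 (git add c.txt): modified={none} staged={b.txt, c.txt}
After op 5 (git reset e.txt): modified={none} staged={b.txt, c.txt}
After op 6 (modify a.txt): modified={a.txt} staged={b.txt, c.txt}
After op 7 (git reset b.txt): modified={a.txt, b.txt} staged={c.txt}
After op 8 (modify d.txt): modified={a.txt, b.txt, d.txt} staged={c.txt}
After op 9 (modify e.txt): modified={a.txt, b.txt, d.txt, e.txt} staged={c.txt}
After op 10 (modify c.txt): modified={a.txt, b.txt, c.txt, d.txt, e.txt} staged={c.txt}
After op 11 (git reset c.txt): modified={a.txt, b.txt, c.txt, d.txt, e.txt} staged={none}
After op 12 (git add b.txt): modified={a.txt, c.txt, d.txt, e.txt} staged={b.txt}
After op 13 (modify b.txt): modified={a.txt, b.txt, c.txt, d.txt, e.txt} staged={b.txt}
After op 14 (modify b.txt): modified={a.txt, b.txt, c.txt, d.txt, e.txt} staged={b.txt}
After op 15 (git reset b.txt): modified={a.txt, b.txt, c.txt, d.txt, e.txt} staged={none}
After op 16 (git add b.txt): modified={a.txt, c.txt, d.txt, e.txt} staged={b.txt}
After op 17 (git add a.txt): modified={c.txt, d.txt, e.txt} staged={a.txt, b.txt}
After op 18 (git add c.txt): modified={d.txt, e.txt} staged={a.txt, b.txt, c.txt}
After op 19 (modify b.txt): modified={b.txt, d.txt, e.txt} staged={a.txt, b.txt, c.txt}
After op 20 (git reset a.txt): modified={a.txt, b.txt, d.txt, e.txt} staged={b.txt, c.txt}
After op 21 (modify c.txt): modified={a.txt, b.txt, c.txt, d.txt, e.txt} staged={b.txt, c.txt}
After op 22 (git add d.txt): modified={a.txt, b.txt, c.txt, e.txt} staged={b.txt, c.txt, d.txt}
After op 23 (modify d.txt): modified={a.txt, b.txt, c.txt, d.txt, e.txt} staged={b.txt, c.txt, d.txt}
After op 24 (git add a.txt): modified={b.txt, c.txt, d.txt, e.txt} staged={a.txt, b.txt, c.txt, d.txt}
After op 25 (git commit): modified={b.txt, c.txt, d.txt, e.txt} staged={none}
After op 26 (git add e.txt): modified={b.txt, c.txt, d.txt} staged={e.txt}
After op 27 (git add c.txt): modified={b.txt, d.txt} staged={c.txt, e.txt}

Answer: c.txt, e.txt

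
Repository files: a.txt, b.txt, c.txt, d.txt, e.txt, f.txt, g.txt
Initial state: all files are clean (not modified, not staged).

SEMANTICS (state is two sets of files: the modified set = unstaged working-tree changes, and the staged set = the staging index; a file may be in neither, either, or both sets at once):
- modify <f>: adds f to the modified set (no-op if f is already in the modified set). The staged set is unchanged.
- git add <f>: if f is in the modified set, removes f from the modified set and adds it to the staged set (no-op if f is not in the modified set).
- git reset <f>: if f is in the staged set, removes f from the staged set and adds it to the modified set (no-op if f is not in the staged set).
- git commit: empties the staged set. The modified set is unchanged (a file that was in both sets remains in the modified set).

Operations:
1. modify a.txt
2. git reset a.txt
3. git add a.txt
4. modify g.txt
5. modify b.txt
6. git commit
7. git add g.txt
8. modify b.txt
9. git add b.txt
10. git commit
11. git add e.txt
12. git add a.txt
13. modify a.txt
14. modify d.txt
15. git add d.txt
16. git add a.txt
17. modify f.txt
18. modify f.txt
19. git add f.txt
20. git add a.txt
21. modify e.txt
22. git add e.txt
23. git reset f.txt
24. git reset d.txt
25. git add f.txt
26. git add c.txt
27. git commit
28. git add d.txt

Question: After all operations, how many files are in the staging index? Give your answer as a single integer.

After op 1 (modify a.txt): modified={a.txt} staged={none}
After op 2 (git reset a.txt): modified={a.txt} staged={none}
After op 3 (git add a.txt): modified={none} staged={a.txt}
After op 4 (modify g.txt): modified={g.txt} staged={a.txt}
After op 5 (modify b.txt): modified={b.txt, g.txt} staged={a.txt}
After op 6 (git commit): modified={b.txt, g.txt} staged={none}
After op 7 (git add g.txt): modified={b.txt} staged={g.txt}
After op 8 (modify b.txt): modified={b.txt} staged={g.txt}
After op 9 (git add b.txt): modified={none} staged={b.txt, g.txt}
After op 10 (git commit): modified={none} staged={none}
After op 11 (git add e.txt): modified={none} staged={none}
After op 12 (git add a.txt): modified={none} staged={none}
After op 13 (modify a.txt): modified={a.txt} staged={none}
After op 14 (modify d.txt): modified={a.txt, d.txt} staged={none}
After op 15 (git add d.txt): modified={a.txt} staged={d.txt}
After op 16 (git add a.txt): modified={none} staged={a.txt, d.txt}
After op 17 (modify f.txt): modified={f.txt} staged={a.txt, d.txt}
After op 18 (modify f.txt): modified={f.txt} staged={a.txt, d.txt}
After op 19 (git add f.txt): modified={none} staged={a.txt, d.txt, f.txt}
After op 20 (git add a.txt): modified={none} staged={a.txt, d.txt, f.txt}
After op 21 (modify e.txt): modified={e.txt} staged={a.txt, d.txt, f.txt}
After op 22 (git add e.txt): modified={none} staged={a.txt, d.txt, e.txt, f.txt}
After op 23 (git reset f.txt): modified={f.txt} staged={a.txt, d.txt, e.txt}
After op 24 (git reset d.txt): modified={d.txt, f.txt} staged={a.txt, e.txt}
After op 25 (git add f.txt): modified={d.txt} staged={a.txt, e.txt, f.txt}
After op 26 (git add c.txt): modified={d.txt} staged={a.txt, e.txt, f.txt}
After op 27 (git commit): modified={d.txt} staged={none}
After op 28 (git add d.txt): modified={none} staged={d.txt}
Final staged set: {d.txt} -> count=1

Answer: 1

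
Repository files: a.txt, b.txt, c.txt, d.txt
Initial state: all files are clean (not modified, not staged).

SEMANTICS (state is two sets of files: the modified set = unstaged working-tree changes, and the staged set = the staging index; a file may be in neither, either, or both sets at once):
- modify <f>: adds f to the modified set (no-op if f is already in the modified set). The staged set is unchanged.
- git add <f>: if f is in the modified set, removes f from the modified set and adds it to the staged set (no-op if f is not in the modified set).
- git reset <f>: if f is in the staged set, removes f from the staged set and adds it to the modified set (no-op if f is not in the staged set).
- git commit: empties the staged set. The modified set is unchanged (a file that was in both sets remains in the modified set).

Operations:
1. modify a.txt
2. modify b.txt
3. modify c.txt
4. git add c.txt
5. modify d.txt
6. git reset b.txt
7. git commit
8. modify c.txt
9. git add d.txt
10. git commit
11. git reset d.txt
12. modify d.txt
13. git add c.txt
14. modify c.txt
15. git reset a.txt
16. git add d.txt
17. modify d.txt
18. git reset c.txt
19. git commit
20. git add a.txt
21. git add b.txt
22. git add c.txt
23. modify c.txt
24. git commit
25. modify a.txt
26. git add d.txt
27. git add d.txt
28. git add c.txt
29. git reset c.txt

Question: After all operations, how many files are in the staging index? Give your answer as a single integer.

Answer: 1

Derivation:
After op 1 (modify a.txt): modified={a.txt} staged={none}
After op 2 (modify b.txt): modified={a.txt, b.txt} staged={none}
After op 3 (modify c.txt): modified={a.txt, b.txt, c.txt} staged={none}
After op 4 (git add c.txt): modified={a.txt, b.txt} staged={c.txt}
After op 5 (modify d.txt): modified={a.txt, b.txt, d.txt} staged={c.txt}
After op 6 (git reset b.txt): modified={a.txt, b.txt, d.txt} staged={c.txt}
After op 7 (git commit): modified={a.txt, b.txt, d.txt} staged={none}
After op 8 (modify c.txt): modified={a.txt, b.txt, c.txt, d.txt} staged={none}
After op 9 (git add d.txt): modified={a.txt, b.txt, c.txt} staged={d.txt}
After op 10 (git commit): modified={a.txt, b.txt, c.txt} staged={none}
After op 11 (git reset d.txt): modified={a.txt, b.txt, c.txt} staged={none}
After op 12 (modify d.txt): modified={a.txt, b.txt, c.txt, d.txt} staged={none}
After op 13 (git add c.txt): modified={a.txt, b.txt, d.txt} staged={c.txt}
After op 14 (modify c.txt): modified={a.txt, b.txt, c.txt, d.txt} staged={c.txt}
After op 15 (git reset a.txt): modified={a.txt, b.txt, c.txt, d.txt} staged={c.txt}
After op 16 (git add d.txt): modified={a.txt, b.txt, c.txt} staged={c.txt, d.txt}
After op 17 (modify d.txt): modified={a.txt, b.txt, c.txt, d.txt} staged={c.txt, d.txt}
After op 18 (git reset c.txt): modified={a.txt, b.txt, c.txt, d.txt} staged={d.txt}
After op 19 (git commit): modified={a.txt, b.txt, c.txt, d.txt} staged={none}
After op 20 (git add a.txt): modified={b.txt, c.txt, d.txt} staged={a.txt}
After op 21 (git add b.txt): modified={c.txt, d.txt} staged={a.txt, b.txt}
After op 22 (git add c.txt): modified={d.txt} staged={a.txt, b.txt, c.txt}
After op 23 (modify c.txt): modified={c.txt, d.txt} staged={a.txt, b.txt, c.txt}
After op 24 (git commit): modified={c.txt, d.txt} staged={none}
After op 25 (modify a.txt): modified={a.txt, c.txt, d.txt} staged={none}
After op 26 (git add d.txt): modified={a.txt, c.txt} staged={d.txt}
After op 27 (git add d.txt): modified={a.txt, c.txt} staged={d.txt}
After op 28 (git add c.txt): modified={a.txt} staged={c.txt, d.txt}
After op 29 (git reset c.txt): modified={a.txt, c.txt} staged={d.txt}
Final staged set: {d.txt} -> count=1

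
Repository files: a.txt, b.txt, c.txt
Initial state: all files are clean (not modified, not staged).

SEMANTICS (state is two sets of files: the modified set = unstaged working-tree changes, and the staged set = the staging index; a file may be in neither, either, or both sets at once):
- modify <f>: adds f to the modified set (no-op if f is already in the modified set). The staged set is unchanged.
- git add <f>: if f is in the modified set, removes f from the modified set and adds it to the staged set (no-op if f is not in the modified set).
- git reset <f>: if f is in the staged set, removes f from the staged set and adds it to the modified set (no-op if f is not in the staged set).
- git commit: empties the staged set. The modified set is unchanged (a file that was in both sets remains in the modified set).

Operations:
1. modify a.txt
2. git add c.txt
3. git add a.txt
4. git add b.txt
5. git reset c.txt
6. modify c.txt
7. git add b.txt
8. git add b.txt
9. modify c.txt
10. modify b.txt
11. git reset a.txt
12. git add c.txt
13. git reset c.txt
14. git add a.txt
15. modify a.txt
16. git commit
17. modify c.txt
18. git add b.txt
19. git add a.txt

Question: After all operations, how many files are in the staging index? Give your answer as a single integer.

Answer: 2

Derivation:
After op 1 (modify a.txt): modified={a.txt} staged={none}
After op 2 (git add c.txt): modified={a.txt} staged={none}
After op 3 (git add a.txt): modified={none} staged={a.txt}
After op 4 (git add b.txt): modified={none} staged={a.txt}
After op 5 (git reset c.txt): modified={none} staged={a.txt}
After op 6 (modify c.txt): modified={c.txt} staged={a.txt}
After op 7 (git add b.txt): modified={c.txt} staged={a.txt}
After op 8 (git add b.txt): modified={c.txt} staged={a.txt}
After op 9 (modify c.txt): modified={c.txt} staged={a.txt}
After op 10 (modify b.txt): modified={b.txt, c.txt} staged={a.txt}
After op 11 (git reset a.txt): modified={a.txt, b.txt, c.txt} staged={none}
After op 12 (git add c.txt): modified={a.txt, b.txt} staged={c.txt}
After op 13 (git reset c.txt): modified={a.txt, b.txt, c.txt} staged={none}
After op 14 (git add a.txt): modified={b.txt, c.txt} staged={a.txt}
After op 15 (modify a.txt): modified={a.txt, b.txt, c.txt} staged={a.txt}
After op 16 (git commit): modified={a.txt, b.txt, c.txt} staged={none}
After op 17 (modify c.txt): modified={a.txt, b.txt, c.txt} staged={none}
After op 18 (git add b.txt): modified={a.txt, c.txt} staged={b.txt}
After op 19 (git add a.txt): modified={c.txt} staged={a.txt, b.txt}
Final staged set: {a.txt, b.txt} -> count=2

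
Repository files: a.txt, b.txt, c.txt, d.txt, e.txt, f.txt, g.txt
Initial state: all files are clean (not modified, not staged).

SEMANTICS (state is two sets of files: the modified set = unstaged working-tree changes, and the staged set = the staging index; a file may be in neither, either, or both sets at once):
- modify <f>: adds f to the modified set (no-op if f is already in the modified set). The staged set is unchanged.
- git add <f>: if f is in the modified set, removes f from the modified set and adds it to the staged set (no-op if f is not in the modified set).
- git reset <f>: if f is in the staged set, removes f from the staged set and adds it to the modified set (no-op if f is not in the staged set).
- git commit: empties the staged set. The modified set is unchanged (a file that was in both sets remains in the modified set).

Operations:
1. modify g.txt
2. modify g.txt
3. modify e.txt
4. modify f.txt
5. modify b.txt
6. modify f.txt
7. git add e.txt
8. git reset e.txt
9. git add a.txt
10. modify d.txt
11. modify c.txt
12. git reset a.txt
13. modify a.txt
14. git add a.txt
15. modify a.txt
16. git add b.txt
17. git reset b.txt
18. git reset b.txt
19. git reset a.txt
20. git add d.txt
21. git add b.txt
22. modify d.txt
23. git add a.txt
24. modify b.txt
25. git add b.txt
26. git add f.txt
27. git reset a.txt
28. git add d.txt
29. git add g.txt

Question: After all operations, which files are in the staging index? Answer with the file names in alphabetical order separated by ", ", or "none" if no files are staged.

Answer: b.txt, d.txt, f.txt, g.txt

Derivation:
After op 1 (modify g.txt): modified={g.txt} staged={none}
After op 2 (modify g.txt): modified={g.txt} staged={none}
After op 3 (modify e.txt): modified={e.txt, g.txt} staged={none}
After op 4 (modify f.txt): modified={e.txt, f.txt, g.txt} staged={none}
After op 5 (modify b.txt): modified={b.txt, e.txt, f.txt, g.txt} staged={none}
After op 6 (modify f.txt): modified={b.txt, e.txt, f.txt, g.txt} staged={none}
After op 7 (git add e.txt): modified={b.txt, f.txt, g.txt} staged={e.txt}
After op 8 (git reset e.txt): modified={b.txt, e.txt, f.txt, g.txt} staged={none}
After op 9 (git add a.txt): modified={b.txt, e.txt, f.txt, g.txt} staged={none}
After op 10 (modify d.txt): modified={b.txt, d.txt, e.txt, f.txt, g.txt} staged={none}
After op 11 (modify c.txt): modified={b.txt, c.txt, d.txt, e.txt, f.txt, g.txt} staged={none}
After op 12 (git reset a.txt): modified={b.txt, c.txt, d.txt, e.txt, f.txt, g.txt} staged={none}
After op 13 (modify a.txt): modified={a.txt, b.txt, c.txt, d.txt, e.txt, f.txt, g.txt} staged={none}
After op 14 (git add a.txt): modified={b.txt, c.txt, d.txt, e.txt, f.txt, g.txt} staged={a.txt}
After op 15 (modify a.txt): modified={a.txt, b.txt, c.txt, d.txt, e.txt, f.txt, g.txt} staged={a.txt}
After op 16 (git add b.txt): modified={a.txt, c.txt, d.txt, e.txt, f.txt, g.txt} staged={a.txt, b.txt}
After op 17 (git reset b.txt): modified={a.txt, b.txt, c.txt, d.txt, e.txt, f.txt, g.txt} staged={a.txt}
After op 18 (git reset b.txt): modified={a.txt, b.txt, c.txt, d.txt, e.txt, f.txt, g.txt} staged={a.txt}
After op 19 (git reset a.txt): modified={a.txt, b.txt, c.txt, d.txt, e.txt, f.txt, g.txt} staged={none}
After op 20 (git add d.txt): modified={a.txt, b.txt, c.txt, e.txt, f.txt, g.txt} staged={d.txt}
After op 21 (git add b.txt): modified={a.txt, c.txt, e.txt, f.txt, g.txt} staged={b.txt, d.txt}
After op 22 (modify d.txt): modified={a.txt, c.txt, d.txt, e.txt, f.txt, g.txt} staged={b.txt, d.txt}
After op 23 (git add a.txt): modified={c.txt, d.txt, e.txt, f.txt, g.txt} staged={a.txt, b.txt, d.txt}
After op 24 (modify b.txt): modified={b.txt, c.txt, d.txt, e.txt, f.txt, g.txt} staged={a.txt, b.txt, d.txt}
After op 25 (git add b.txt): modified={c.txt, d.txt, e.txt, f.txt, g.txt} staged={a.txt, b.txt, d.txt}
After op 26 (git add f.txt): modified={c.txt, d.txt, e.txt, g.txt} staged={a.txt, b.txt, d.txt, f.txt}
After op 27 (git reset a.txt): modified={a.txt, c.txt, d.txt, e.txt, g.txt} staged={b.txt, d.txt, f.txt}
After op 28 (git add d.txt): modified={a.txt, c.txt, e.txt, g.txt} staged={b.txt, d.txt, f.txt}
After op 29 (git add g.txt): modified={a.txt, c.txt, e.txt} staged={b.txt, d.txt, f.txt, g.txt}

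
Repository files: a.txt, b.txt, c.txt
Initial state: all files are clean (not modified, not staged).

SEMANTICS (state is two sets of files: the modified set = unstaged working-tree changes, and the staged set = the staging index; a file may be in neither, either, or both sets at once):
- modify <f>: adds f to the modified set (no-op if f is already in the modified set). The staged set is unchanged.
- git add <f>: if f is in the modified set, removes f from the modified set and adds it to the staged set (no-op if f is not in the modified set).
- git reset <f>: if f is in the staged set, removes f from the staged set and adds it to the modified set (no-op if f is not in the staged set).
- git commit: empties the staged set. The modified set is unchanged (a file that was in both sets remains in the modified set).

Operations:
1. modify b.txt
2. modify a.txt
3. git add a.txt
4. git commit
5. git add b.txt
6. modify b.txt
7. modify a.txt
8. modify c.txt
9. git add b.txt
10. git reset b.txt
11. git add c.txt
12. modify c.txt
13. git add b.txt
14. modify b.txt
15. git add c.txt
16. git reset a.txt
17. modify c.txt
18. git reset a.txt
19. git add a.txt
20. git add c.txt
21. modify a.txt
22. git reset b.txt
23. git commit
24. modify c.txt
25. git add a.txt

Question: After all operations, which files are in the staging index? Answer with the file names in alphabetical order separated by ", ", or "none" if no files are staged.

Answer: a.txt

Derivation:
After op 1 (modify b.txt): modified={b.txt} staged={none}
After op 2 (modify a.txt): modified={a.txt, b.txt} staged={none}
After op 3 (git add a.txt): modified={b.txt} staged={a.txt}
After op 4 (git commit): modified={b.txt} staged={none}
After op 5 (git add b.txt): modified={none} staged={b.txt}
After op 6 (modify b.txt): modified={b.txt} staged={b.txt}
After op 7 (modify a.txt): modified={a.txt, b.txt} staged={b.txt}
After op 8 (modify c.txt): modified={a.txt, b.txt, c.txt} staged={b.txt}
After op 9 (git add b.txt): modified={a.txt, c.txt} staged={b.txt}
After op 10 (git reset b.txt): modified={a.txt, b.txt, c.txt} staged={none}
After op 11 (git add c.txt): modified={a.txt, b.txt} staged={c.txt}
After op 12 (modify c.txt): modified={a.txt, b.txt, c.txt} staged={c.txt}
After op 13 (git add b.txt): modified={a.txt, c.txt} staged={b.txt, c.txt}
After op 14 (modify b.txt): modified={a.txt, b.txt, c.txt} staged={b.txt, c.txt}
After op 15 (git add c.txt): modified={a.txt, b.txt} staged={b.txt, c.txt}
After op 16 (git reset a.txt): modified={a.txt, b.txt} staged={b.txt, c.txt}
After op 17 (modify c.txt): modified={a.txt, b.txt, c.txt} staged={b.txt, c.txt}
After op 18 (git reset a.txt): modified={a.txt, b.txt, c.txt} staged={b.txt, c.txt}
After op 19 (git add a.txt): modified={b.txt, c.txt} staged={a.txt, b.txt, c.txt}
After op 20 (git add c.txt): modified={b.txt} staged={a.txt, b.txt, c.txt}
After op 21 (modify a.txt): modified={a.txt, b.txt} staged={a.txt, b.txt, c.txt}
After op 22 (git reset b.txt): modified={a.txt, b.txt} staged={a.txt, c.txt}
After op 23 (git commit): modified={a.txt, b.txt} staged={none}
After op 24 (modify c.txt): modified={a.txt, b.txt, c.txt} staged={none}
After op 25 (git add a.txt): modified={b.txt, c.txt} staged={a.txt}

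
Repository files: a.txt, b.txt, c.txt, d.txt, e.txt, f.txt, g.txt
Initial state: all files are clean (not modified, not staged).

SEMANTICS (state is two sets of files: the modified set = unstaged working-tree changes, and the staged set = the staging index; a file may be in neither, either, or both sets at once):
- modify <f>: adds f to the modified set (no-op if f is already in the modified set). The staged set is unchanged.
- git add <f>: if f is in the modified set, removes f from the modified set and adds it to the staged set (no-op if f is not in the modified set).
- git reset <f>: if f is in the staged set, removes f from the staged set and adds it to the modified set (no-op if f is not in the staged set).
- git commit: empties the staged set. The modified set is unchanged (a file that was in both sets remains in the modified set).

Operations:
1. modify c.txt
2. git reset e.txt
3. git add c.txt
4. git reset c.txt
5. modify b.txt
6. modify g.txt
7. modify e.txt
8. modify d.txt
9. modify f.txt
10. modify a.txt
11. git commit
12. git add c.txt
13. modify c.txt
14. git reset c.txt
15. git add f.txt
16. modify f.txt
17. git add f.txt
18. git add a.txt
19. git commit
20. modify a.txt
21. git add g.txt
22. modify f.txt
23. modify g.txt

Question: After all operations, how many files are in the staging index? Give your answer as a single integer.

After op 1 (modify c.txt): modified={c.txt} staged={none}
After op 2 (git reset e.txt): modified={c.txt} staged={none}
After op 3 (git add c.txt): modified={none} staged={c.txt}
After op 4 (git reset c.txt): modified={c.txt} staged={none}
After op 5 (modify b.txt): modified={b.txt, c.txt} staged={none}
After op 6 (modify g.txt): modified={b.txt, c.txt, g.txt} staged={none}
After op 7 (modify e.txt): modified={b.txt, c.txt, e.txt, g.txt} staged={none}
After op 8 (modify d.txt): modified={b.txt, c.txt, d.txt, e.txt, g.txt} staged={none}
After op 9 (modify f.txt): modified={b.txt, c.txt, d.txt, e.txt, f.txt, g.txt} staged={none}
After op 10 (modify a.txt): modified={a.txt, b.txt, c.txt, d.txt, e.txt, f.txt, g.txt} staged={none}
After op 11 (git commit): modified={a.txt, b.txt, c.txt, d.txt, e.txt, f.txt, g.txt} staged={none}
After op 12 (git add c.txt): modified={a.txt, b.txt, d.txt, e.txt, f.txt, g.txt} staged={c.txt}
After op 13 (modify c.txt): modified={a.txt, b.txt, c.txt, d.txt, e.txt, f.txt, g.txt} staged={c.txt}
After op 14 (git reset c.txt): modified={a.txt, b.txt, c.txt, d.txt, e.txt, f.txt, g.txt} staged={none}
After op 15 (git add f.txt): modified={a.txt, b.txt, c.txt, d.txt, e.txt, g.txt} staged={f.txt}
After op 16 (modify f.txt): modified={a.txt, b.txt, c.txt, d.txt, e.txt, f.txt, g.txt} staged={f.txt}
After op 17 (git add f.txt): modified={a.txt, b.txt, c.txt, d.txt, e.txt, g.txt} staged={f.txt}
After op 18 (git add a.txt): modified={b.txt, c.txt, d.txt, e.txt, g.txt} staged={a.txt, f.txt}
After op 19 (git commit): modified={b.txt, c.txt, d.txt, e.txt, g.txt} staged={none}
After op 20 (modify a.txt): modified={a.txt, b.txt, c.txt, d.txt, e.txt, g.txt} staged={none}
After op 21 (git add g.txt): modified={a.txt, b.txt, c.txt, d.txt, e.txt} staged={g.txt}
After op 22 (modify f.txt): modified={a.txt, b.txt, c.txt, d.txt, e.txt, f.txt} staged={g.txt}
After op 23 (modify g.txt): modified={a.txt, b.txt, c.txt, d.txt, e.txt, f.txt, g.txt} staged={g.txt}
Final staged set: {g.txt} -> count=1

Answer: 1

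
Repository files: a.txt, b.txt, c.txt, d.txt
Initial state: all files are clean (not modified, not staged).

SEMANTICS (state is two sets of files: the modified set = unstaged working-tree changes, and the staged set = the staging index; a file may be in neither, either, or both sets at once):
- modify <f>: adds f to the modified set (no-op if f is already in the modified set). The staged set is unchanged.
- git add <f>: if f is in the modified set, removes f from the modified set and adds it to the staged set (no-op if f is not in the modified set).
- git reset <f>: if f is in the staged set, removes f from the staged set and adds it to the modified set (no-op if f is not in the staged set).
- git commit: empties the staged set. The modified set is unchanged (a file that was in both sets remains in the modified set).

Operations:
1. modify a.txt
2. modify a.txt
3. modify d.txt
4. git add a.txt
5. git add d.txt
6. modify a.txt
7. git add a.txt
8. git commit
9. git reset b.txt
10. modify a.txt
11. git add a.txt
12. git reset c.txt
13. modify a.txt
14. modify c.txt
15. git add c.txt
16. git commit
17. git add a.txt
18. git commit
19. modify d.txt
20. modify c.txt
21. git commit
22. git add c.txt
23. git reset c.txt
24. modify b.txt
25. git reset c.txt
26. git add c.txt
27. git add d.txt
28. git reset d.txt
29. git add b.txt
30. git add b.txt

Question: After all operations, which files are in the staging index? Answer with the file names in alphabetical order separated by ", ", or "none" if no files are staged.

Answer: b.txt, c.txt

Derivation:
After op 1 (modify a.txt): modified={a.txt} staged={none}
After op 2 (modify a.txt): modified={a.txt} staged={none}
After op 3 (modify d.txt): modified={a.txt, d.txt} staged={none}
After op 4 (git add a.txt): modified={d.txt} staged={a.txt}
After op 5 (git add d.txt): modified={none} staged={a.txt, d.txt}
After op 6 (modify a.txt): modified={a.txt} staged={a.txt, d.txt}
After op 7 (git add a.txt): modified={none} staged={a.txt, d.txt}
After op 8 (git commit): modified={none} staged={none}
After op 9 (git reset b.txt): modified={none} staged={none}
After op 10 (modify a.txt): modified={a.txt} staged={none}
After op 11 (git add a.txt): modified={none} staged={a.txt}
After op 12 (git reset c.txt): modified={none} staged={a.txt}
After op 13 (modify a.txt): modified={a.txt} staged={a.txt}
After op 14 (modify c.txt): modified={a.txt, c.txt} staged={a.txt}
After op 15 (git add c.txt): modified={a.txt} staged={a.txt, c.txt}
After op 16 (git commit): modified={a.txt} staged={none}
After op 17 (git add a.txt): modified={none} staged={a.txt}
After op 18 (git commit): modified={none} staged={none}
After op 19 (modify d.txt): modified={d.txt} staged={none}
After op 20 (modify c.txt): modified={c.txt, d.txt} staged={none}
After op 21 (git commit): modified={c.txt, d.txt} staged={none}
After op 22 (git add c.txt): modified={d.txt} staged={c.txt}
After op 23 (git reset c.txt): modified={c.txt, d.txt} staged={none}
After op 24 (modify b.txt): modified={b.txt, c.txt, d.txt} staged={none}
After op 25 (git reset c.txt): modified={b.txt, c.txt, d.txt} staged={none}
After op 26 (git add c.txt): modified={b.txt, d.txt} staged={c.txt}
After op 27 (git add d.txt): modified={b.txt} staged={c.txt, d.txt}
After op 28 (git reset d.txt): modified={b.txt, d.txt} staged={c.txt}
After op 29 (git add b.txt): modified={d.txt} staged={b.txt, c.txt}
After op 30 (git add b.txt): modified={d.txt} staged={b.txt, c.txt}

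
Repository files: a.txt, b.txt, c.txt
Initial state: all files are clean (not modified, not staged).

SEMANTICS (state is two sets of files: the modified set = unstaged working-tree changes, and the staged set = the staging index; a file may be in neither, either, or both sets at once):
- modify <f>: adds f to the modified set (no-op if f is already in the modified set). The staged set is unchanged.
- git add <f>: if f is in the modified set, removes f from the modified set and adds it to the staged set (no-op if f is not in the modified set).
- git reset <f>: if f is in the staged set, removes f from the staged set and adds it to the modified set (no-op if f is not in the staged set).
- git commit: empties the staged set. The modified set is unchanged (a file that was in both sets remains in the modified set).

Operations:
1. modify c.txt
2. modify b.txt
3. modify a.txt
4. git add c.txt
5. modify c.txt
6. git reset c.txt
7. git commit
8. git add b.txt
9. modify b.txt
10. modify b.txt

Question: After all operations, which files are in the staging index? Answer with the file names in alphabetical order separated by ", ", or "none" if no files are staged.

Answer: b.txt

Derivation:
After op 1 (modify c.txt): modified={c.txt} staged={none}
After op 2 (modify b.txt): modified={b.txt, c.txt} staged={none}
After op 3 (modify a.txt): modified={a.txt, b.txt, c.txt} staged={none}
After op 4 (git add c.txt): modified={a.txt, b.txt} staged={c.txt}
After op 5 (modify c.txt): modified={a.txt, b.txt, c.txt} staged={c.txt}
After op 6 (git reset c.txt): modified={a.txt, b.txt, c.txt} staged={none}
After op 7 (git commit): modified={a.txt, b.txt, c.txt} staged={none}
After op 8 (git add b.txt): modified={a.txt, c.txt} staged={b.txt}
After op 9 (modify b.txt): modified={a.txt, b.txt, c.txt} staged={b.txt}
After op 10 (modify b.txt): modified={a.txt, b.txt, c.txt} staged={b.txt}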